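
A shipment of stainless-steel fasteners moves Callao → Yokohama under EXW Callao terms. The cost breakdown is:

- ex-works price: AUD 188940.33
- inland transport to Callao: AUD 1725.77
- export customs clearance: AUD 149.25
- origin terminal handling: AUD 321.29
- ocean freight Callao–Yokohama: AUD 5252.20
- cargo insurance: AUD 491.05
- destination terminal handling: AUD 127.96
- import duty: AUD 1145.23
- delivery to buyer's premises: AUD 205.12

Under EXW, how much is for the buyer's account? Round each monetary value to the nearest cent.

Buyer's account: AUD 9417.87

EXW: the seller makes goods available at their premises; the buyer bears all onward costs.
Seller's account: goods 188940.33 = 188940.33
Buyer's account: inland to port 1725.77 + export clearance 149.25 + origin terminal 321.29 + freight 5252.20 + insurance 491.05 + destination terminal 127.96 + duty 1145.23 + delivery 205.12 = 9417.87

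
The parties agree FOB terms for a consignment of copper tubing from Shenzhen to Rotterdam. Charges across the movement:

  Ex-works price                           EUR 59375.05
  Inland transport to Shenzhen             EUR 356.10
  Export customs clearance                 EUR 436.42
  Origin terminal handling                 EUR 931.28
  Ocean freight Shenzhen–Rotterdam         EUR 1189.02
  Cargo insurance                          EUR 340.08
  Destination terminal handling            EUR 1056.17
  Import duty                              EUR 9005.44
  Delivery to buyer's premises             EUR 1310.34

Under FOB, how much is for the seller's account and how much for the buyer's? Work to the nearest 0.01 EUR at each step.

FOB: the seller bears costs until goods are on board at the origin port; the buyer bears freight, insurance and all costs thereafter.
Seller's account: goods 59375.05 + inland to port 356.10 + export clearance 436.42 + origin terminal 931.28 = 61098.85
Buyer's account: freight 1189.02 + insurance 340.08 + destination terminal 1056.17 + duty 9005.44 + delivery 1310.34 = 12901.05

Seller: EUR 61098.85; buyer: EUR 12901.05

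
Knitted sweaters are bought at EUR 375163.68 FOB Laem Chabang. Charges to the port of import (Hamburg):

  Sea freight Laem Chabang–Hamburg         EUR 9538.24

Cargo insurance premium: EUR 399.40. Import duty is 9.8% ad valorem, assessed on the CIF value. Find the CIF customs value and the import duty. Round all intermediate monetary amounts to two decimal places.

CIF = FOB price + freight + insurance
CIF = 375163.68 + 9538.24 + 399.40 = 385101.32
Import duty = 385101.32 × 9.8% = 37739.93

CIF value: EUR 385101.32; import duty: EUR 37739.93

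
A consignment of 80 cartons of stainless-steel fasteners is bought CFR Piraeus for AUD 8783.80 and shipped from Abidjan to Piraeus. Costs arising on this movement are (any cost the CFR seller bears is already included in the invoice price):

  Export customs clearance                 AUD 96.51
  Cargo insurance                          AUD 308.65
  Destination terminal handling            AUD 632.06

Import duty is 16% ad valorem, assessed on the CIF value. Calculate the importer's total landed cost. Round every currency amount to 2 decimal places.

CFR: the seller pays costs through ocean freight to the destination port, but not insurance.
Already in the invoice (seller's account under CFR): export clearance — exclude.
CIF value = CFR price + insurance = 8783.80 + 308.65 = 9092.45
Import duty = 9092.45 × 16% = 1454.79
Buyer bears: insurance 308.65 + destination terminal 632.06 + duty 1454.79 = 2395.50
Landed cost = invoice 8783.80 + 2395.50 = 11179.30

Total landed cost: AUD 11179.30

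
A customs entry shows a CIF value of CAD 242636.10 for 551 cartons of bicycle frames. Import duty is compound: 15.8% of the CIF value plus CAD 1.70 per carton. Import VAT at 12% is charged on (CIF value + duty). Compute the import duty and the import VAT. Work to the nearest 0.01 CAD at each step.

Ad valorem component: 242636.10 × 15.8% = 38336.50
Specific component: 551 × 1.70 = 936.70
Import duty = 38336.50 + 936.70 = 39273.20
VAT base = CIF + duty = 242636.10 + 39273.20 = 281909.30
Import VAT = 281909.30 × 12% = 33829.12

Import duty: CAD 39273.20; import VAT: CAD 33829.12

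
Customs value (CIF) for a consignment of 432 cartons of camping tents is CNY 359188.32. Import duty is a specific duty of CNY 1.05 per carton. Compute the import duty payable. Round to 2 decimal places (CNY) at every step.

Import duty: CNY 453.60

Import duty = 432 × 1.05 = 453.60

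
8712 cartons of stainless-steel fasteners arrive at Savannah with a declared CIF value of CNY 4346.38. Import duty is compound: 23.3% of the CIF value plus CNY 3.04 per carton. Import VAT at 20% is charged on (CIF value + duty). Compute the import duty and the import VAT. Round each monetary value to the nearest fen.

Ad valorem component: 4346.38 × 23.3% = 1012.71
Specific component: 8712 × 3.04 = 26484.48
Import duty = 1012.71 + 26484.48 = 27497.19
VAT base = CIF + duty = 4346.38 + 27497.19 = 31843.57
Import VAT = 31843.57 × 20% = 6368.71

Import duty: CNY 27497.19; import VAT: CNY 6368.71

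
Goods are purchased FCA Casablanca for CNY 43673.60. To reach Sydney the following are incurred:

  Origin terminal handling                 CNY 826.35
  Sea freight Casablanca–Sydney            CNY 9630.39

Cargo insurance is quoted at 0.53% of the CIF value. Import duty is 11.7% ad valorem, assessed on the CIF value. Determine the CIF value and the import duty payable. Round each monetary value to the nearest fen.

CIF value: CNY 54418.76; import duty: CNY 6366.99

Let C be the CIF value. C = FCA price + pre-shipment costs + freight + 0.53% × C
C − 0.53% × C = 43673.60 + 826.35 + 9630.39
0.9947 × C = 54130.34
C = 54130.34 / 0.9947 = 54418.76
Insurance premium = 0.53% × 54418.76 = 288.42
Import duty = 54418.76 × 11.7% = 6366.99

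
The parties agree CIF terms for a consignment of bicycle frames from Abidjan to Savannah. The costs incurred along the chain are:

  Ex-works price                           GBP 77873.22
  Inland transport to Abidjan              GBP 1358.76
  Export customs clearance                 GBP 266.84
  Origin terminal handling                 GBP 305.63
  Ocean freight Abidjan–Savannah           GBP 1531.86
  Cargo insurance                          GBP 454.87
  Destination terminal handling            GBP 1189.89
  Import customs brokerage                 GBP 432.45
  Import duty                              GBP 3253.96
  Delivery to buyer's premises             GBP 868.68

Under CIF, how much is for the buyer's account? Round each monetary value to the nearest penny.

Buyer's account: GBP 5744.98

CIF: the seller pays costs through ocean freight and marine insurance to the destination port.
Seller's account: goods 77873.22 + inland to port 1358.76 + export clearance 266.84 + origin terminal 305.63 + freight 1531.86 + insurance 454.87 = 81791.18
Buyer's account: destination terminal 1189.89 + brokerage 432.45 + duty 3253.96 + delivery 868.68 = 5744.98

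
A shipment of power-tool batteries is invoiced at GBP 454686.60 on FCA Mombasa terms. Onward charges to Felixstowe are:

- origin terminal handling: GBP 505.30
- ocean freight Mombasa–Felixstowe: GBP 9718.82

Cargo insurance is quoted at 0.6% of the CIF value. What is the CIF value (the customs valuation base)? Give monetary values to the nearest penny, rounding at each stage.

CIF value: GBP 467717.02

Let C be the CIF value. C = FCA price + pre-shipment costs + freight + 0.6% × C
C − 0.6% × C = 454686.60 + 505.30 + 9718.82
0.994 × C = 464910.72
C = 464910.72 / 0.994 = 467717.02
Insurance premium = 0.6% × 467717.02 = 2806.30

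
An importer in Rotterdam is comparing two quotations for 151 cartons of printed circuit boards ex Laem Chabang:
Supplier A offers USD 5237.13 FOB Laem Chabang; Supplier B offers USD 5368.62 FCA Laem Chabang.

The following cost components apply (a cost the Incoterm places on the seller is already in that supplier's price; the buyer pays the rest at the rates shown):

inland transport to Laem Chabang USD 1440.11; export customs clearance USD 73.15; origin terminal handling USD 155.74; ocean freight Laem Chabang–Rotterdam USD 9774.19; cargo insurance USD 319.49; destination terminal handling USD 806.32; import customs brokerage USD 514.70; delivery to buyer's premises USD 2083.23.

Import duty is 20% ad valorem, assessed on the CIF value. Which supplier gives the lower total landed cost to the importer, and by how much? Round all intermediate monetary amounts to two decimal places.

Supplier A is cheaper by USD 344.68

Supplier A (FOB):
CIF value = FOB price + freight + insurance = 5237.13 + 9774.19 + 319.49 = 15330.81
Import duty = 15330.81 × 20% = 3066.16
Buyer bears (A): 9774.19 + 319.49 + 806.32 + 514.70 + 2083.23 = 13497.93
Landed cost (A) = invoice 5237.13 + 13497.93 + duty 3066.16 = 21801.22
Supplier B (FCA):
CIF value = FCA price + origin terminal + freight + insurance = 5368.62 + 155.74 + 9774.19 + 319.49 = 15618.04
Import duty = 15618.04 × 20% = 3123.61
Buyer bears (B): 155.74 + 9774.19 + 319.49 + 806.32 + 514.70 + 2083.23 = 13653.67
Landed cost (B) = invoice 5368.62 + 13653.67 + duty 3123.61 = 22145.90
Difference = |21801.22 − 22145.90| = 344.68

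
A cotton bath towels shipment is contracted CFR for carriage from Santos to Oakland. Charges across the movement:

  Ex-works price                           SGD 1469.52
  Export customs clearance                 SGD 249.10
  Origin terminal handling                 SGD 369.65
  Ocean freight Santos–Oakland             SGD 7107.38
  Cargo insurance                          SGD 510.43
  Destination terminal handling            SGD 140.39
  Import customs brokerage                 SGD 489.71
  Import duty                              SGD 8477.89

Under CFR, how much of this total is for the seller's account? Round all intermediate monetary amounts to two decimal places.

Seller's account: SGD 9195.65

CFR: the seller pays costs through ocean freight to the destination port, but not insurance.
Seller's account: goods 1469.52 + export clearance 249.10 + origin terminal 369.65 + freight 7107.38 = 9195.65
Buyer's account: insurance 510.43 + destination terminal 140.39 + brokerage 489.71 + duty 8477.89 = 9618.42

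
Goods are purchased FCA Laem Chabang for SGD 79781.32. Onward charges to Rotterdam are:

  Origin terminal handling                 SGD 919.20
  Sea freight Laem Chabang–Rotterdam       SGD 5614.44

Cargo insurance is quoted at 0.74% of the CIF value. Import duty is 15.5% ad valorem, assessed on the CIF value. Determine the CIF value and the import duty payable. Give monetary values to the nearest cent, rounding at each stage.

Let C be the CIF value. C = FCA price + pre-shipment costs + freight + 0.74% × C
C − 0.74% × C = 79781.32 + 919.20 + 5614.44
0.9926 × C = 86314.96
C = 86314.96 / 0.9926 = 86958.45
Insurance premium = 0.74% × 86958.45 = 643.49
Import duty = 86958.45 × 15.5% = 13478.56

CIF value: SGD 86958.45; import duty: SGD 13478.56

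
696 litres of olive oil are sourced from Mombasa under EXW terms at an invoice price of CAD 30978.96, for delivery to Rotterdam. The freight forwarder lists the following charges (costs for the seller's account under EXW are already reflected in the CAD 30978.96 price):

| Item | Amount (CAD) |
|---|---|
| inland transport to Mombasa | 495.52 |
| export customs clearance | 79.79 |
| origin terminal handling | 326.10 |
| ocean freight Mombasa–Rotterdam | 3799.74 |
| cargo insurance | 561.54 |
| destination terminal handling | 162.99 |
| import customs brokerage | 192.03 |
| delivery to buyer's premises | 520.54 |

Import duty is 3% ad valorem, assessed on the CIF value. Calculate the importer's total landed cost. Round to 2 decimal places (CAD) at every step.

EXW: the seller makes goods available at their premises; the buyer bears all onward costs.
CIF value = EXW price + inland to port + export clearance + origin terminal + freight + insurance = 30978.96 + 495.52 + 79.79 + 326.10 + 3799.74 + 561.54 = 36241.65
Import duty = 36241.65 × 3% = 1087.25
Buyer bears: inland to port 495.52 + export clearance 79.79 + origin terminal 326.10 + freight 3799.74 + insurance 561.54 + destination terminal 162.99 + brokerage 192.03 + delivery 520.54 + duty 1087.25 = 7225.50
Landed cost = invoice 30978.96 + 7225.50 = 38204.46

Total landed cost: CAD 38204.46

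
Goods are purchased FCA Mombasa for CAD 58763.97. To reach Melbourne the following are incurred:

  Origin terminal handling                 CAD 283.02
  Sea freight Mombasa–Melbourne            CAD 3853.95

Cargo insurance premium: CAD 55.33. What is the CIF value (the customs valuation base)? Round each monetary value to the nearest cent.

CIF value: CAD 62956.27

CIF = FCA price + pre-shipment costs + freight + insurance
CIF = 58763.97 + 283.02 + 3853.95 + 55.33 = 62956.27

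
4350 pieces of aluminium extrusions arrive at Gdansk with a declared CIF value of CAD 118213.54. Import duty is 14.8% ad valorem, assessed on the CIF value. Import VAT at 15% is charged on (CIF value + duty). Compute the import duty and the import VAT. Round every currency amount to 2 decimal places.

Import duty = 118213.54 × 14.8% = 17495.60
VAT base = CIF + duty = 118213.54 + 17495.60 = 135709.14
Import VAT = 135709.14 × 15% = 20356.37

Import duty: CAD 17495.60; import VAT: CAD 20356.37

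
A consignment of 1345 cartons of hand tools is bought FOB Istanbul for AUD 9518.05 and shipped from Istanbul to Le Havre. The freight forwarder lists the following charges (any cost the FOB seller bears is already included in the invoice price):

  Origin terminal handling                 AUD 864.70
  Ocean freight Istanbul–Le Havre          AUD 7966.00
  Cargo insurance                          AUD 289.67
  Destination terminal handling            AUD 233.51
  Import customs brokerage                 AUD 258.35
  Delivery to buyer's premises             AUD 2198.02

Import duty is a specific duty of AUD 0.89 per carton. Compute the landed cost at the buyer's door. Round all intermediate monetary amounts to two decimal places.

FOB: the seller bears costs until goods are on board at the origin port; the buyer bears freight, insurance and all costs thereafter.
Already in the invoice (seller's account under FOB): origin terminal — exclude.
CIF value = FOB price + freight + insurance = 9518.05 + 7966.00 + 289.67 = 17773.72
Import duty = 1345 × 0.89 = 1197.05
Buyer bears: freight 7966.00 + insurance 289.67 + destination terminal 233.51 + brokerage 258.35 + delivery 2198.02 + duty 1197.05 = 12142.60
Landed cost = invoice 9518.05 + 12142.60 = 21660.65

Total landed cost: AUD 21660.65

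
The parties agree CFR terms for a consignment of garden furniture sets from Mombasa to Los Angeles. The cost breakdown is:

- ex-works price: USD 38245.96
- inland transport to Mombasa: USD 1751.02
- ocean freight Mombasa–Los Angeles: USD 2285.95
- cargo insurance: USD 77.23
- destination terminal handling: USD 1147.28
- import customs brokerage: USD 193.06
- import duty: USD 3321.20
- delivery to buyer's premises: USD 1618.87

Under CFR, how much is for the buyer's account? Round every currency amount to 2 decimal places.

Buyer's account: USD 6357.64

CFR: the seller pays costs through ocean freight to the destination port, but not insurance.
Seller's account: goods 38245.96 + inland to port 1751.02 + freight 2285.95 = 42282.93
Buyer's account: insurance 77.23 + destination terminal 1147.28 + brokerage 193.06 + duty 3321.20 + delivery 1618.87 = 6357.64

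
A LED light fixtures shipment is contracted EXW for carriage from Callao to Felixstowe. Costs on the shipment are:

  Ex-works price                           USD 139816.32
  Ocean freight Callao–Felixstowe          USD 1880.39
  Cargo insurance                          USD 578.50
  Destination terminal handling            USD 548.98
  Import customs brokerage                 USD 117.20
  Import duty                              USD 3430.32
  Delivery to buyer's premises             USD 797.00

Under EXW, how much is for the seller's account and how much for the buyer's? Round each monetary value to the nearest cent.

EXW: the seller makes goods available at their premises; the buyer bears all onward costs.
Seller's account: goods 139816.32 = 139816.32
Buyer's account: freight 1880.39 + insurance 578.50 + destination terminal 548.98 + brokerage 117.20 + duty 3430.32 + delivery 797.00 = 7352.39

Seller: USD 139816.32; buyer: USD 7352.39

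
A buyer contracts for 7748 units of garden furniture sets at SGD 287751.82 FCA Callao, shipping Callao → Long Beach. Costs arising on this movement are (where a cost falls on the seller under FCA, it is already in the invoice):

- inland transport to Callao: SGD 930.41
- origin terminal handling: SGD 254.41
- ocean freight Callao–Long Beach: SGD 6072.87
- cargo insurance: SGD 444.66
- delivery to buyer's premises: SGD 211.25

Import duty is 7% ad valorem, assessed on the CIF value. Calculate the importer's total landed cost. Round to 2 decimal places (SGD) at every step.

FCA: the seller delivers export-cleared goods to the carrier; the buyer bears costs from that point.
Already in the invoice (seller's account under FCA): inland to port — exclude.
CIF value = FCA price + origin terminal + freight + insurance = 287751.82 + 254.41 + 6072.87 + 444.66 = 294523.76
Import duty = 294523.76 × 7% = 20616.66
Buyer bears: origin terminal 254.41 + freight 6072.87 + insurance 444.66 + delivery 211.25 + duty 20616.66 = 27599.85
Landed cost = invoice 287751.82 + 27599.85 = 315351.67

Total landed cost: SGD 315351.67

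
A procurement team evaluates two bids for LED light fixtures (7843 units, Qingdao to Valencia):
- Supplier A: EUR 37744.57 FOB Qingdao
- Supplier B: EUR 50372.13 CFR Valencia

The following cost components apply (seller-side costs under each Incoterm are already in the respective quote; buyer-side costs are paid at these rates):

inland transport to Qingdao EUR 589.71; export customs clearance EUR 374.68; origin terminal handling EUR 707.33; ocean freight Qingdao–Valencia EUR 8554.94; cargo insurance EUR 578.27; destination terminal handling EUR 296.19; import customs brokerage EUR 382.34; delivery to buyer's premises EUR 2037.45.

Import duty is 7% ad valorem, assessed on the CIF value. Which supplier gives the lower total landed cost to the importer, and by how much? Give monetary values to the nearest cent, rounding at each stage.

Supplier A is cheaper by EUR 4357.71

Supplier A (FOB):
CIF value = FOB price + freight + insurance = 37744.57 + 8554.94 + 578.27 = 46877.78
Import duty = 46877.78 × 7% = 3281.44
Buyer bears (A): 8554.94 + 578.27 + 296.19 + 382.34 + 2037.45 = 11849.19
Landed cost (A) = invoice 37744.57 + 11849.19 + duty 3281.44 = 52875.20
Supplier B (CFR):
CIF value = CFR price + insurance = 50372.13 + 578.27 = 50950.40
Import duty = 50950.40 × 7% = 3566.53
Buyer bears (B): 578.27 + 296.19 + 382.34 + 2037.45 = 3294.25
Landed cost (B) = invoice 50372.13 + 3294.25 + duty 3566.53 = 57232.91
Difference = |52875.20 − 57232.91| = 4357.71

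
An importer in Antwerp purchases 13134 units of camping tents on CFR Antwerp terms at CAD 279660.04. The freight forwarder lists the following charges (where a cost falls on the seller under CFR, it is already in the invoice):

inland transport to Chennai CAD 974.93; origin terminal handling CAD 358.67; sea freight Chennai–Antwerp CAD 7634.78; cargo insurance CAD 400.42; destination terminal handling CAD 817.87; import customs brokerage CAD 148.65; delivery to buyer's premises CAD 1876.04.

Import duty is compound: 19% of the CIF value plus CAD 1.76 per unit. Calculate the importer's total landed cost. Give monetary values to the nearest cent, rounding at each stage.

Total landed cost: CAD 359230.35

CFR: the seller pays costs through ocean freight to the destination port, but not insurance.
Already in the invoice (seller's account under CFR): inland to port, origin terminal, freight — exclude.
CIF value = CFR price + insurance = 279660.04 + 400.42 = 280060.46
Ad valorem component: 280060.46 × 19% = 53211.49
Specific component: 13134 × 1.76 = 23115.84
Import duty = 53211.49 + 23115.84 = 76327.33
Buyer bears: insurance 400.42 + destination terminal 817.87 + brokerage 148.65 + delivery 1876.04 + duty 76327.33 = 79570.31
Landed cost = invoice 279660.04 + 79570.31 = 359230.35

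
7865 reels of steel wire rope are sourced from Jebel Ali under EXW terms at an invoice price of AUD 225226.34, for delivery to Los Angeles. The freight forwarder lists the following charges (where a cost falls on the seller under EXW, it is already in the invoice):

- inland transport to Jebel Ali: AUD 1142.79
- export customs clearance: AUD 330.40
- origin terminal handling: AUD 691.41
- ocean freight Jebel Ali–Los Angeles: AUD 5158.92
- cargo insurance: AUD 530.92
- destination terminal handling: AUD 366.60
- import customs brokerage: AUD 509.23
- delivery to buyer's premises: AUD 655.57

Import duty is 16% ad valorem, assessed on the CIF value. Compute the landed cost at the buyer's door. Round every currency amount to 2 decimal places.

Total landed cost: AUD 271905.10

EXW: the seller makes goods available at their premises; the buyer bears all onward costs.
CIF value = EXW price + inland to port + export clearance + origin terminal + freight + insurance = 225226.34 + 1142.79 + 330.40 + 691.41 + 5158.92 + 530.92 = 233080.78
Import duty = 233080.78 × 16% = 37292.92
Buyer bears: inland to port 1142.79 + export clearance 330.40 + origin terminal 691.41 + freight 5158.92 + insurance 530.92 + destination terminal 366.60 + brokerage 509.23 + delivery 655.57 + duty 37292.92 = 46678.76
Landed cost = invoice 225226.34 + 46678.76 = 271905.10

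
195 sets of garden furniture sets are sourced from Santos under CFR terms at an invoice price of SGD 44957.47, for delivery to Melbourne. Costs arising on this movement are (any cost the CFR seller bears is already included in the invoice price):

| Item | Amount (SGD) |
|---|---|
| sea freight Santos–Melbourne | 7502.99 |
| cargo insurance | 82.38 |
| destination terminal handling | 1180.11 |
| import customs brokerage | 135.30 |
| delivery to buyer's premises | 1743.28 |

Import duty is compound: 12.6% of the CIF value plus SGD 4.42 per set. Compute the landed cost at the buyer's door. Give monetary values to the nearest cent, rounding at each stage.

CFR: the seller pays costs through ocean freight to the destination port, but not insurance.
Already in the invoice (seller's account under CFR): freight — exclude.
CIF value = CFR price + insurance = 44957.47 + 82.38 = 45039.85
Ad valorem component: 45039.85 × 12.6% = 5675.02
Specific component: 195 × 4.42 = 861.90
Import duty = 5675.02 + 861.90 = 6536.92
Buyer bears: insurance 82.38 + destination terminal 1180.11 + brokerage 135.30 + delivery 1743.28 + duty 6536.92 = 9677.99
Landed cost = invoice 44957.47 + 9677.99 = 54635.46

Total landed cost: SGD 54635.46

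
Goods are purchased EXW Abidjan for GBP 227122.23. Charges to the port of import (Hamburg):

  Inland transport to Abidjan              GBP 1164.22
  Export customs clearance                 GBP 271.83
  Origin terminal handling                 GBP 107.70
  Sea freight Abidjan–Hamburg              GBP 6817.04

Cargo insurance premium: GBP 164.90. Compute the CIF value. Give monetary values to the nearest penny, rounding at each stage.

CIF = EXW price + pre-shipment costs + freight + insurance
CIF = 227122.23 + 1164.22 + 271.83 + 107.70 + 6817.04 + 164.90 = 235647.92

CIF value: GBP 235647.92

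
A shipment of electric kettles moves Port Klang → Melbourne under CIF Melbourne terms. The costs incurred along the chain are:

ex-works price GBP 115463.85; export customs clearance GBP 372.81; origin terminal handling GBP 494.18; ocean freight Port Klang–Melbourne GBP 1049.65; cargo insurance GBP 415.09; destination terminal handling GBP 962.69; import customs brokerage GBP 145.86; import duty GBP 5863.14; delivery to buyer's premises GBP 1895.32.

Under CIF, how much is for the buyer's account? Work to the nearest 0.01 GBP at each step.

Buyer's account: GBP 8867.01

CIF: the seller pays costs through ocean freight and marine insurance to the destination port.
Seller's account: goods 115463.85 + export clearance 372.81 + origin terminal 494.18 + freight 1049.65 + insurance 415.09 = 117795.58
Buyer's account: destination terminal 962.69 + brokerage 145.86 + duty 5863.14 + delivery 1895.32 = 8867.01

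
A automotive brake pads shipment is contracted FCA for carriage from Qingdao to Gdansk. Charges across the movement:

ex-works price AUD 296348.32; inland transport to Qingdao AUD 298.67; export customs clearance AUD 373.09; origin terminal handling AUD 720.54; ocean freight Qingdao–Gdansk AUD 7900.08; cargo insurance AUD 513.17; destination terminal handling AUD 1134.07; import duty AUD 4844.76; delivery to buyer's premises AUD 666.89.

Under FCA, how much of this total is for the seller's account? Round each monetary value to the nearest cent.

Seller's account: AUD 297020.08

FCA: the seller delivers export-cleared goods to the carrier; the buyer bears costs from that point.
Seller's account: goods 296348.32 + inland to port 298.67 + export clearance 373.09 = 297020.08
Buyer's account: origin terminal 720.54 + freight 7900.08 + insurance 513.17 + destination terminal 1134.07 + duty 4844.76 + delivery 666.89 = 15779.51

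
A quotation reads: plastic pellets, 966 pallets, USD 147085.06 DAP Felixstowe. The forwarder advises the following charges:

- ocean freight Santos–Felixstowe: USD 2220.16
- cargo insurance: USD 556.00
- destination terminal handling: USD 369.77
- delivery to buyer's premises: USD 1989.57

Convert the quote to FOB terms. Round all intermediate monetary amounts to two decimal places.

FOB price: USD 141949.56

From DAP to FOB, the seller no longer bears: freight, insurance, destination terminal, delivery.
FOB price = 147085.06 − 2220.16 − 556.00 − 369.77 − 1989.57 = 141949.56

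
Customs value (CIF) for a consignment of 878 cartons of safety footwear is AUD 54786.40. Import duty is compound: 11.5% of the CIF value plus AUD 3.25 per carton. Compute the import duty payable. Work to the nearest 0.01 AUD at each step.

Ad valorem component: 54786.40 × 11.5% = 6300.44
Specific component: 878 × 3.25 = 2853.50
Import duty = 6300.44 + 2853.50 = 9153.94

Import duty: AUD 9153.94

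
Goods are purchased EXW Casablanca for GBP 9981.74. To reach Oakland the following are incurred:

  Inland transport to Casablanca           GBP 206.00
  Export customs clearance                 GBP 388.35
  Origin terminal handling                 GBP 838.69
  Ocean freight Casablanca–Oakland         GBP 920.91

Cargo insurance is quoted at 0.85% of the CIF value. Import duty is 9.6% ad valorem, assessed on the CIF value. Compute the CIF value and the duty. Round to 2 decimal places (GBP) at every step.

Let C be the CIF value. C = EXW price + pre-shipment costs + freight + 0.85% × C
C − 0.85% × C = 9981.74 + 206.00 + 388.35 + 838.69 + 920.91
0.9915 × C = 12335.69
C = 12335.69 / 0.9915 = 12441.44
Insurance premium = 0.85% × 12441.44 = 105.75
Import duty = 12441.44 × 9.6% = 1194.38

CIF value: GBP 12441.44; import duty: GBP 1194.38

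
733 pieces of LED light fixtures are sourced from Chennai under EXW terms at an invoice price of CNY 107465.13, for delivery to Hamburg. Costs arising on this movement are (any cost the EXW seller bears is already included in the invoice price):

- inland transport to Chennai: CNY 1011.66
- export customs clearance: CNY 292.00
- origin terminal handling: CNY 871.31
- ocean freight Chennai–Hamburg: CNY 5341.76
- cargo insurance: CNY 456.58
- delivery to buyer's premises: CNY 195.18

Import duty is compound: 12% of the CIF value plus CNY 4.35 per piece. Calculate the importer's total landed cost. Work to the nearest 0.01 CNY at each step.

Total landed cost: CNY 132674.78

EXW: the seller makes goods available at their premises; the buyer bears all onward costs.
CIF value = EXW price + inland to port + export clearance + origin terminal + freight + insurance = 107465.13 + 1011.66 + 292.00 + 871.31 + 5341.76 + 456.58 = 115438.44
Ad valorem component: 115438.44 × 12% = 13852.61
Specific component: 733 × 4.35 = 3188.55
Import duty = 13852.61 + 3188.55 = 17041.16
Buyer bears: inland to port 1011.66 + export clearance 292.00 + origin terminal 871.31 + freight 5341.76 + insurance 456.58 + delivery 195.18 + duty 17041.16 = 25209.65
Landed cost = invoice 107465.13 + 25209.65 = 132674.78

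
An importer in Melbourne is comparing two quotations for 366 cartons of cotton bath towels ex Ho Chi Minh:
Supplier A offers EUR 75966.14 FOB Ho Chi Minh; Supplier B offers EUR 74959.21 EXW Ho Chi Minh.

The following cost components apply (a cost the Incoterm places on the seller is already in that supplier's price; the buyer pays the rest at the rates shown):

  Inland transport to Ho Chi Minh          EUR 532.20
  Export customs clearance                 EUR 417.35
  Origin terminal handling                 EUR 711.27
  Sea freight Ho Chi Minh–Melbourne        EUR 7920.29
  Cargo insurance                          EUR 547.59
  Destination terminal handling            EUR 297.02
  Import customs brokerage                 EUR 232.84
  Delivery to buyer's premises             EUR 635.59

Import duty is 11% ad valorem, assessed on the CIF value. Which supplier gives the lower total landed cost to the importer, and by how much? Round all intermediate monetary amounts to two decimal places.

Supplier A (FOB):
CIF value = FOB price + freight + insurance = 75966.14 + 7920.29 + 547.59 = 84434.02
Import duty = 84434.02 × 11% = 9287.74
Buyer bears (A): 7920.29 + 547.59 + 297.02 + 232.84 + 635.59 = 9633.33
Landed cost (A) = invoice 75966.14 + 9633.33 + duty 9287.74 = 94887.21
Supplier B (EXW):
CIF value = EXW price + inland to port + export clearance + origin terminal + freight + insurance = 74959.21 + 532.20 + 417.35 + 711.27 + 7920.29 + 547.59 = 85087.91
Import duty = 85087.91 × 11% = 9359.67
Buyer bears (B): 532.20 + 417.35 + 711.27 + 7920.29 + 547.59 + 297.02 + 232.84 + 635.59 = 11294.15
Landed cost (B) = invoice 74959.21 + 11294.15 + duty 9359.67 = 95613.03
Difference = |94887.21 − 95613.03| = 725.82

Supplier A is cheaper by EUR 725.82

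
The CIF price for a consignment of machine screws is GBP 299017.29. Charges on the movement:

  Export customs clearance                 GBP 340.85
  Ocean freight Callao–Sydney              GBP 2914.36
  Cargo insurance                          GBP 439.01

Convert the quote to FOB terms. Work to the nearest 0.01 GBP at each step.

FOB price: GBP 295663.92

Not relevant to the conversion: export clearance — on the seller under both CIF and FOB; already in the CIF price and stays in the FOB price.
From CIF to FOB, the seller no longer bears: freight, insurance.
FOB price = 299017.29 − 2914.36 − 439.01 = 295663.92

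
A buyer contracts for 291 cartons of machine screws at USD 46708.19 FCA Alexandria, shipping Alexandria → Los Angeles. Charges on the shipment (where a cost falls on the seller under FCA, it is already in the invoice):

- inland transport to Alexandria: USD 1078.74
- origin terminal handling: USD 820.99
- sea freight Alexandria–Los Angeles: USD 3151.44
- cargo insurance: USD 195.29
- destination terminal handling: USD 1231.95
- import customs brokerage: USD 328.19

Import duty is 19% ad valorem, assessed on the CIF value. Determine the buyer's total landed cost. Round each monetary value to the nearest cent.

FCA: the seller delivers export-cleared goods to the carrier; the buyer bears costs from that point.
Already in the invoice (seller's account under FCA): inland to port — exclude.
CIF value = FCA price + origin terminal + freight + insurance = 46708.19 + 820.99 + 3151.44 + 195.29 = 50875.91
Import duty = 50875.91 × 19% = 9666.42
Buyer bears: origin terminal 820.99 + freight 3151.44 + insurance 195.29 + destination terminal 1231.95 + brokerage 328.19 + duty 9666.42 = 15394.28
Landed cost = invoice 46708.19 + 15394.28 = 62102.47

Total landed cost: USD 62102.47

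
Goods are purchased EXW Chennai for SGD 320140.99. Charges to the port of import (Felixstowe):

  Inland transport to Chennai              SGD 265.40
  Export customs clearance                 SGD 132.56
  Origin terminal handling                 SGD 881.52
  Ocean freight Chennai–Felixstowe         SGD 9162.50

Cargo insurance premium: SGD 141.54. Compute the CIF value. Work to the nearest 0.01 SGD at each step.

CIF = EXW price + pre-shipment costs + freight + insurance
CIF = 320140.99 + 265.40 + 132.56 + 881.52 + 9162.50 + 141.54 = 330724.51

CIF value: SGD 330724.51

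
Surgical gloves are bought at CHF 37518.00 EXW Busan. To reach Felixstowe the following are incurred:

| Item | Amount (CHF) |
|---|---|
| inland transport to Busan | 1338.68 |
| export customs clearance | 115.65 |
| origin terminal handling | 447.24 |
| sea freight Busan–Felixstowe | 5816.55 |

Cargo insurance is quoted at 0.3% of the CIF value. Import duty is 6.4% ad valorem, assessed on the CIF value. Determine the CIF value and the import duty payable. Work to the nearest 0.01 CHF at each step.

CIF value: CHF 45372.24; import duty: CHF 2903.82

Let C be the CIF value. C = EXW price + pre-shipment costs + freight + 0.3% × C
C − 0.3% × C = 37518.00 + 1338.68 + 115.65 + 447.24 + 5816.55
0.997 × C = 45236.12
C = 45236.12 / 0.997 = 45372.24
Insurance premium = 0.3% × 45372.24 = 136.12
Import duty = 45372.24 × 6.4% = 2903.82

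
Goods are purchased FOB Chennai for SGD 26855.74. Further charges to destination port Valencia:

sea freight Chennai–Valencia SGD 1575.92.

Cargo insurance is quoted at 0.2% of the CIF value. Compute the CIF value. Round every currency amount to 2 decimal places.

Let C be the CIF value. C = FOB price + freight + 0.2% × C
C − 0.2% × C = 26855.74 + 1575.92
0.998 × C = 28431.66
C = 28431.66 / 0.998 = 28488.64
Insurance premium = 0.2% × 28488.64 = 56.98

CIF value: SGD 28488.64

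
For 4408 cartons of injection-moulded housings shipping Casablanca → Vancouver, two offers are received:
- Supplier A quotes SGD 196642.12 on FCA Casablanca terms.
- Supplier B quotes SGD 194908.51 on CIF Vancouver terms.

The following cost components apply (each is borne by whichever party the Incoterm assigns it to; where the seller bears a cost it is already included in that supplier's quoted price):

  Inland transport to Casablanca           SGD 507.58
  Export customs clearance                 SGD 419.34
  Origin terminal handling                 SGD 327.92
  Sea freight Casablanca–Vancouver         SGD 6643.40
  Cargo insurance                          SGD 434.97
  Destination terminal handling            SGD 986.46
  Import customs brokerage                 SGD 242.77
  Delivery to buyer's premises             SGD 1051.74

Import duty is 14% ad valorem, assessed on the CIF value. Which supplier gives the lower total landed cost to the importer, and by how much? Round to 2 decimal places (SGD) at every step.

Supplier A (FCA):
CIF value = FCA price + origin terminal + freight + insurance = 196642.12 + 327.92 + 6643.40 + 434.97 = 204048.41
Import duty = 204048.41 × 14% = 28566.78
Buyer bears (A): 327.92 + 6643.40 + 434.97 + 986.46 + 242.77 + 1051.74 = 9687.26
Landed cost (A) = invoice 196642.12 + 9687.26 + duty 28566.78 = 234896.16
Supplier B (CIF):
The CIF price already equals the CIF value: 194908.51
Import duty = 194908.51 × 14% = 27287.19
Buyer bears (B): 986.46 + 242.77 + 1051.74 = 2280.97
Landed cost (B) = invoice 194908.51 + 2280.97 + duty 27287.19 = 224476.67
Difference = |234896.16 − 224476.67| = 10419.49

Supplier B is cheaper by SGD 10419.49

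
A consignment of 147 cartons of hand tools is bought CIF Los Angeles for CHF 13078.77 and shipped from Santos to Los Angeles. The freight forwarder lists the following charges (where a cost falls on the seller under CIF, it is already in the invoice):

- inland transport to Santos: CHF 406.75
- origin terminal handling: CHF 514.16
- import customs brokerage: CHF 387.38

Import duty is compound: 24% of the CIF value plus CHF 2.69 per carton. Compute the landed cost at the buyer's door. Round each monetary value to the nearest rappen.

CIF: the seller pays costs through ocean freight and marine insurance to the destination port.
Already in the invoice (seller's account under CIF): inland to port, origin terminal — exclude.
The CIF price already equals the CIF value: 13078.77
Ad valorem component: 13078.77 × 24% = 3138.90
Specific component: 147 × 2.69 = 395.43
Import duty = 3138.90 + 395.43 = 3534.33
Buyer bears: brokerage 387.38 + duty 3534.33 = 3921.71
Landed cost = invoice 13078.77 + 3921.71 = 17000.48

Total landed cost: CHF 17000.48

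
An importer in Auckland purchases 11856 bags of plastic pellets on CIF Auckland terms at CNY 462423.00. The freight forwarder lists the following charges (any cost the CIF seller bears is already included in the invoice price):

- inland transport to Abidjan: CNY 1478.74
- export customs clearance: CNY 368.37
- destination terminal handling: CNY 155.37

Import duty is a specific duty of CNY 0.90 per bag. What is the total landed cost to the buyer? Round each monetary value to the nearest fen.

Total landed cost: CNY 473248.77

CIF: the seller pays costs through ocean freight and marine insurance to the destination port.
Already in the invoice (seller's account under CIF): inland to port, export clearance — exclude.
The CIF price already equals the CIF value: 462423.00
Import duty = 11856 × 0.90 = 10670.40
Buyer bears: destination terminal 155.37 + duty 10670.40 = 10825.77
Landed cost = invoice 462423.00 + 10825.77 = 473248.77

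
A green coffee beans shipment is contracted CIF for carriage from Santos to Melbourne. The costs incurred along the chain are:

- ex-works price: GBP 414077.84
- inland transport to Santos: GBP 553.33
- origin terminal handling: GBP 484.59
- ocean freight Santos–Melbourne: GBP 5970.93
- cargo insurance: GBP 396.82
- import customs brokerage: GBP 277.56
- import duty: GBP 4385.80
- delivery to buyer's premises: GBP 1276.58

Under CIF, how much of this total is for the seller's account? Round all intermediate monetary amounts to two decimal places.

CIF: the seller pays costs through ocean freight and marine insurance to the destination port.
Seller's account: goods 414077.84 + inland to port 553.33 + origin terminal 484.59 + freight 5970.93 + insurance 396.82 = 421483.51
Buyer's account: brokerage 277.56 + duty 4385.80 + delivery 1276.58 = 5939.94

Seller's account: GBP 421483.51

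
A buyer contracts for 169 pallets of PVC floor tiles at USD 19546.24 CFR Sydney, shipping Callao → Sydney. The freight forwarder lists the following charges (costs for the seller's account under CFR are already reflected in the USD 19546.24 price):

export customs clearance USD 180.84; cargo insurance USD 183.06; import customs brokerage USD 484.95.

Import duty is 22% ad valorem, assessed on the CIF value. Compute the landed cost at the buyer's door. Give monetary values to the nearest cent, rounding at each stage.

CFR: the seller pays costs through ocean freight to the destination port, but not insurance.
Already in the invoice (seller's account under CFR): export clearance — exclude.
CIF value = CFR price + insurance = 19546.24 + 183.06 = 19729.30
Import duty = 19729.30 × 22% = 4340.45
Buyer bears: insurance 183.06 + brokerage 484.95 + duty 4340.45 = 5008.46
Landed cost = invoice 19546.24 + 5008.46 = 24554.70

Total landed cost: USD 24554.70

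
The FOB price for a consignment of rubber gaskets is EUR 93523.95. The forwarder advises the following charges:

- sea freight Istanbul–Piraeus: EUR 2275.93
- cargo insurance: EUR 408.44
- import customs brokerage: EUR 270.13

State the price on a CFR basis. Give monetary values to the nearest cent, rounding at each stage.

CFR price: EUR 95799.88

Not relevant to the conversion: brokerage, insurance — on the buyer under both terms; not part of either seller's price.
From FOB to CFR, the seller additionally bears: freight.
CFR price = 93523.95 + 2275.93 = 95799.88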